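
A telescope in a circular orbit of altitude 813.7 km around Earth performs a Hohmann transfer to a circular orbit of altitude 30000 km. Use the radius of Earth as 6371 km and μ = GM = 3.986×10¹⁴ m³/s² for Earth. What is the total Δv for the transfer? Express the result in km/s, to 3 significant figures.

r₁ = 6371 + 813.7 = 7184.7 km = 7.1847×10⁶ m.
r₂ = 6371 + 30000 = 36371 km = 3.6371×10⁷ m.
Transfer ellipse a_t = (r₁ + r₂)/2 = 2.178×10⁷ m.
At r₁: circular v_c1 = √(μ/r₁) = 7448 m/s; transfer-perigee v_p = √[μ(2/r₁ − 1/a_t)] = 9626 m/s.
Δv₁ = v_p − v_c1 = 2177 m/s.
At r₂: circular v_c2 = √(μ/r₂) = 3310 m/s; transfer-apogee v_a = √[μ(2/r₂ − 1/a_t)] = 1901 m/s.
Δv₂ = v_c2 − v_a = 1409 m/s.
Total Δv = Δv₁ + Δv₂ = 3586 m/s = 3.586 km/s.

Δv_total ≈ 3.59 km/s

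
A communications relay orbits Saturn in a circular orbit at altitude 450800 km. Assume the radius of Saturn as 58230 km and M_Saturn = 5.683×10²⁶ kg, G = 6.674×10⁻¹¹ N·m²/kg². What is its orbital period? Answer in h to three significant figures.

T ≈ 103 h

μ = GM = 6.674×10⁻¹¹ × 5.683×10²⁶ = 3.793×10¹⁶ m³/s².
r = 58230 + 450800 = 509030 km = 5.0903×10⁸ m.
Kepler's third law: T = 2π√(r³/μ) = 2π√((5.090×10⁸)³ / 3.793×10¹⁶).
r³/μ = 3.477×10⁹ s², so T = 2π × 5.897×10⁴ = 3.705×10⁵ s.
Converting: 3.705×10⁵ s ÷ 3600 = 102.9 h.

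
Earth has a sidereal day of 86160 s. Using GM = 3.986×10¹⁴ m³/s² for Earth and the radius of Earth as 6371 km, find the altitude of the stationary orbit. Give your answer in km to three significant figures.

h_sync ≈ 35800 km

A synchronous orbit has period T, so by Kepler's third law a = (μT²/4π²)^(1/3).
μT²/4π² = 3.986×10¹⁴ × (8.616×10⁴)² / 39.48 = 7.495×10²² m³.
a = 4.216×10⁷ m = 42163 km.
Altitude h = a − R = 42163 − 6371 = 35792 km.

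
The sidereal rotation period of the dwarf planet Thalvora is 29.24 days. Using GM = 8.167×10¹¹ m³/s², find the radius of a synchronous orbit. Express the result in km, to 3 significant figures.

r_sync ≈ 50900 km

T = 29.24 days = 2.526×10⁶ s.
A synchronous orbit has period T, so by Kepler's third law a = (μT²/4π²)^(1/3).
μT²/4π² = 8.167×10¹¹ × (2.526×10⁶)² / 39.48 = 1.320×10²³ m³.
a = 5.092×10⁷ m = 50921 km.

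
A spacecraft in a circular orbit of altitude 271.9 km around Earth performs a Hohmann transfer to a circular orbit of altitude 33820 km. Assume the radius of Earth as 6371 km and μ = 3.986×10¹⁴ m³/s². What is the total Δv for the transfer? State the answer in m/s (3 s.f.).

Δv_total ≈ 3870 m/s

r₁ = 6371 + 271.9 = 6642.9 km = 6.6429×10⁶ m.
r₂ = 6371 + 33820 = 40191 km = 4.0191×10⁷ m.
Transfer ellipse a_t = (r₁ + r₂)/2 = 2.342×10⁷ m.
At r₁: circular v_c1 = √(μ/r₁) = 7746 m/s; transfer-perigee v_p = √[μ(2/r₁ − 1/a_t)] = 10150 m/s.
Δv₁ = v_p − v_c1 = 2402 m/s.
At r₂: circular v_c2 = √(μ/r₂) = 3149 m/s; transfer-apogee v_a = √[μ(2/r₂ − 1/a_t)] = 1677 m/s.
Δv₂ = v_c2 − v_a = 1472 m/s.
Total Δv = Δv₁ + Δv₂ = 3874 m/s.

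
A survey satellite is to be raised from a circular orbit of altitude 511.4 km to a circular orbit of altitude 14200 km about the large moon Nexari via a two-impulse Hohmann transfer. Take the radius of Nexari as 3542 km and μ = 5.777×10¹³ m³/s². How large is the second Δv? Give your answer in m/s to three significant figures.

r₁ = 3542 + 511.4 = 4053.4 km = 4.0534×10⁶ m.
r₂ = 3542 + 14200 = 17742 km = 1.7742×10⁷ m.
Transfer ellipse a_t = (r₁ + r₂)/2 = 1.090×10⁷ m.
At r₁: circular v_c1 = √(μ/r₁) = 3775 m/s; transfer-periapsis v_p = √[μ(2/r₁ − 1/a_t)] = 4817 m/s.
At r₂: circular v_c2 = √(μ/r₂) = 1804 m/s; transfer-apoapsis v_a = √[μ(2/r₂ − 1/a_t)] = 1101 m/s.
Δv₂ = v_c2 − v_a = 704.0 m/s.

Δv ≈ 704 m/s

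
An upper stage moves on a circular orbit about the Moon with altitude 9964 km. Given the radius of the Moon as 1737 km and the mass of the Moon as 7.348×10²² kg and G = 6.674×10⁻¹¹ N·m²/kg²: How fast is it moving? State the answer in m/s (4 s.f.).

v ≈ 647.4 m/s

μ = GM = 6.674×10⁻¹¹ × 7.348×10²² = 4.904×10¹² m³/s².
r = 1737 + 9964 = 11701 km = 1.1701×10⁷ m.
For a circular orbit v = √(μ/r) = √(4.904×10¹² / 1.170×10⁷) = √(4.191×10⁵) = 647.4 m/s.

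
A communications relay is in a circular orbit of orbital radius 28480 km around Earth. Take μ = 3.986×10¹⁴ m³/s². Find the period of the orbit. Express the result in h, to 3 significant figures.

T ≈ 13.3 h

r = 28480 km = 2.848×10⁷ m.
Kepler's third law: T = 2π√(r³/μ) = 2π√((2.848×10⁷)³ / 3.986×10¹⁴).
r³/μ = 5.795×10⁷ s², so T = 2π × 7.613×10³ = 4.783×10⁴ s.
Converting: 4.783×10⁴ s ÷ 3600 = 13.29 h.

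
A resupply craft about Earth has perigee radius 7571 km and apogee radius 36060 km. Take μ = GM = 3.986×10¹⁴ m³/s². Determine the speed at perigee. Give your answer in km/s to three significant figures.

v ≈ 9.33 km/s

Semi-major axis a = (r_p + r_a)/2 = 21816 km = 2.182×10⁷ m.
Vis-viva: v² = μ(2/r − 1/a) = 3.986×10¹⁴ × (2.642×10⁻⁷ − 4.584×10⁻⁸) = 8.703×10⁷ m²/s².
v = 9329 m/s = 9.329 km/s.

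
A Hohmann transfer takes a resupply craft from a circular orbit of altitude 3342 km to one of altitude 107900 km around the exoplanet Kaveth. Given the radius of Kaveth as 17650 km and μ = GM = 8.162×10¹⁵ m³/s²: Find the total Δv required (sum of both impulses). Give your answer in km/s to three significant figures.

r₁ = 17650 + 3342 = 20992 km = 2.0992×10⁷ m.
r₂ = 17650 + 107900 = 125550 km = 1.2555×10⁸ m.
Transfer ellipse a_t = (r₁ + r₂)/2 = 7.327×10⁷ m.
At r₁: circular v_c1 = √(μ/r₁) = 19720 m/s; transfer-periapsis v_p = √[μ(2/r₁ − 1/a_t)] = 25810 m/s.
Δv₁ = v_p − v_c1 = 6093 m/s.
At r₂: circular v_c2 = √(μ/r₂) = 8063 m/s; transfer-apoapsis v_a = √[μ(2/r₂ − 1/a_t)] = 4316 m/s.
Δv₂ = v_c2 − v_a = 3747 m/s.
Total Δv = Δv₁ + Δv₂ = 9840 m/s = 9.840 km/s.

Δv_total ≈ 9.84 km/s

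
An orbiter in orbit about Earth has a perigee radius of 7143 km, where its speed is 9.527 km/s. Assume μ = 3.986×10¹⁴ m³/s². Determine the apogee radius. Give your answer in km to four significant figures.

apogee radius ≈ 31110 km

r_p = 7.143×10⁶ m.
Specific energy ε = v²/2 − μ/r = -1.042×10⁷ J/kg, so a = −μ/(2ε) = 1.912×10⁷ m.
The apsides satisfy r_p + r_a = 2a, so the apogee radius is 2a − r_p = 3.111×10⁷ m = 31107 km.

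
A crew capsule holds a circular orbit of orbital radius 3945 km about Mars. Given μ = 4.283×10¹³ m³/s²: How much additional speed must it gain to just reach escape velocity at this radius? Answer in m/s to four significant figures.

Δv ≈ 1365 m/s

r = 3945 km = 3.945×10⁶ m.
Circular speed v_c = √(μ/r) = 3295 m/s.
Escape speed v_esc = √(2μ/r) = √2 × v_c = 4660 m/s.
Δv = v_esc − v_c = 1365 m/s.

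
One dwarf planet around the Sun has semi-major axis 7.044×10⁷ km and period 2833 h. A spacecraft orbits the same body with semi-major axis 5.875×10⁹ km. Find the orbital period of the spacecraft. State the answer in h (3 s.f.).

T₂ ≈ 2.16×10⁶ h

Kepler's third law: T² ∝ a³, so T₂ = T₁ (a₂/a₁)^(3/2).
a₂/a₁ = 83.40, (a₂/a₁)^(3/2) = 761.7.
T₂ = 2833 × 761.7 = 2.158×10⁶ h.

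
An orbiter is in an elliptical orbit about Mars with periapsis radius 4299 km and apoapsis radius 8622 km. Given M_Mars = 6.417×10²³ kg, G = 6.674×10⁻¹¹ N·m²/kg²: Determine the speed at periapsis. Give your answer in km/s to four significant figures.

μ = GM = 6.674×10⁻¹¹ × 6.417×10²³ = 4.283×10¹³ m³/s².
Semi-major axis a = (r_p + r_a)/2 = 6460.5 km = 6.460×10⁶ m.
Vis-viva: v² = μ(2/r − 1/a) = 4.283×10¹³ × (4.652×10⁻⁷ − 1.548×10⁻⁷) = 1.330×10⁷ m²/s².
v = 3646 m/s = 3.646 km/s.

v ≈ 3.646 km/s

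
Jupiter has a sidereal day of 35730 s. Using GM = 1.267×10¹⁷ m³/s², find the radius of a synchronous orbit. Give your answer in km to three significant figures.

A synchronous orbit has period T, so by Kepler's third law a = (μT²/4π²)^(1/3).
μT²/4π² = 1.267×10¹⁷ × (3.573×10⁴)² / 39.48 = 4.097×10²⁴ m³.
a = 1.600×10⁸ m = 1.6002×10⁵ km.

r_sync ≈ 1.60×10⁵ km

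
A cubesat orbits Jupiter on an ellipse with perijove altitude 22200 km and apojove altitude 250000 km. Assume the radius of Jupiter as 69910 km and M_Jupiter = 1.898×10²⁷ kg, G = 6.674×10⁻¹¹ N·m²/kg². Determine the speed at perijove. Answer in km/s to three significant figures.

μ = GM = 6.674×10⁻¹¹ × 1.898×10²⁷ = 1.267×10¹⁷ m³/s².
r_p = 69910 + 22200 = 92110 km = 9.2110×10⁷ m.
r_a = 69910 + 250000 = 319910 km = 3.1991×10⁸ m.
Semi-major axis a = (r_p + r_a)/2 = 2.0601×10⁵ km = 2.060×10⁸ m.
Vis-viva: v² = μ(2/r − 1/a) = 1.267×10¹⁷ × (2.171×10⁻⁸ − 4.854×10⁻⁹) = 2.136×10⁹ m²/s².
v = 46210 m/s = 46.21 km/s.

v ≈ 46.2 km/s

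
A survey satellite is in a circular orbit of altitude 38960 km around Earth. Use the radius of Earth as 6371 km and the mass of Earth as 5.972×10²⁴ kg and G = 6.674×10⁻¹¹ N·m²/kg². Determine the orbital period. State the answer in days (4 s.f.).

T ≈ 1.112 days

μ = GM = 6.674×10⁻¹¹ × 5.972×10²⁴ = 3.986×10¹⁴ m³/s².
r = 6371 + 38960 = 45331 km = 4.5331×10⁷ m.
Kepler's third law: T = 2π√(r³/μ) = 2π√((4.533×10⁷)³ / 3.986×10¹⁴).
r³/μ = 2.337×10⁸ s², so T = 2π × 1.529×10⁴ = 9.605×10⁴ s.
Converting: 9.605×10⁴ s ÷ 86400 = 1.112 days.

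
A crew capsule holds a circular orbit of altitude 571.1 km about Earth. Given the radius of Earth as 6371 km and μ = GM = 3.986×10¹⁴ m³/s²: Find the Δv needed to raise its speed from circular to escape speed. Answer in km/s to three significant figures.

Δv ≈ 3.14 km/s

r = 6371 + 571.1 = 6942.1 km = 6.9421×10⁶ m.
Circular speed v_c = √(μ/r) = 7577 m/s.
Escape speed v_esc = √(2μ/r) = √2 × v_c = 10720 m/s.
Δv = v_esc − v_c = 3139 m/s = 3.139 km/s.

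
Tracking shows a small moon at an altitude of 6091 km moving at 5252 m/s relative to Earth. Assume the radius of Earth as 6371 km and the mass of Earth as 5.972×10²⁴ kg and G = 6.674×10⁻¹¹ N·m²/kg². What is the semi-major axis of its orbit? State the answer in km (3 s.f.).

a ≈ 11000 km

μ = GM = 6.674×10⁻¹¹ × 5.972×10²⁴ = 3.986×10¹⁴ m³/s².
r = 6371 + 6091 = 12462 km = 1.246×10⁷ m.
Specific orbital energy ε = v²/2 − μ/r = (5252)²/2 − 3.986×10¹⁴/1.246×10⁷ = -1.819×10⁷ J/kg.
Since ε = −μ/(2a), a = −μ/(2ε) = 1.096×10⁷ m = 10955 km.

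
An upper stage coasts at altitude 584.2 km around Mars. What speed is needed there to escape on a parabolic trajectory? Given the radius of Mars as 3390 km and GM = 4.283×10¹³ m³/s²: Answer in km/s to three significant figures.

v_esc ≈ 4.64 km/s

r = 3390 + 584.2 = 3974.2 km = 3.9742×10⁶ m.
Escape speed v_esc = √(2μ/r) = √(2 × 4.283×10¹³ / 3.974×10⁶) = √(2.155×10⁷) = 4643 m/s.
= 4.643 km/s.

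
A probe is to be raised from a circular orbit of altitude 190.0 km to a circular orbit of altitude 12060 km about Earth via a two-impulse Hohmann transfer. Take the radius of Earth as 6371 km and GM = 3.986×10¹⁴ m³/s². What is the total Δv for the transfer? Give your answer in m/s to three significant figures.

Δv_total ≈ 2950 m/s

r₁ = 6371 + 190.0 = 6561.0 km = 6.5610×10⁶ m.
r₂ = 6371 + 12060 = 18431 km = 1.8431×10⁷ m.
Transfer ellipse a_t = (r₁ + r₂)/2 = 1.250×10⁷ m.
At r₁: circular v_c1 = √(μ/r₁) = 7794 m/s; transfer-perigee v_p = √[μ(2/r₁ − 1/a_t)] = 9466 m/s.
Δv₁ = v_p − v_c1 = 1672 m/s.
At r₂: circular v_c2 = √(μ/r₂) = 4650 m/s; transfer-apogee v_a = √[μ(2/r₂ − 1/a_t)] = 3370 m/s.
Δv₂ = v_c2 − v_a = 1281 m/s.
Total Δv = Δv₁ + Δv₂ = 2952 m/s.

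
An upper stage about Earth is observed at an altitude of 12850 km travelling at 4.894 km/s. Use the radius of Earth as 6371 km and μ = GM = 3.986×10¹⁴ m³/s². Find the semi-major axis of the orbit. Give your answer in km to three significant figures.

r = 6371 + 12850 = 19221 km = 1.922×10⁷ m.
Specific orbital energy ε = v²/2 − μ/r = (4894)²/2 − 3.986×10¹⁴/1.922×10⁷ = -8.762×10⁶ J/kg.
Since ε = −μ/(2a), a = −μ/(2ε) = 2.275×10⁷ m = 22746 km.

a ≈ 22700 km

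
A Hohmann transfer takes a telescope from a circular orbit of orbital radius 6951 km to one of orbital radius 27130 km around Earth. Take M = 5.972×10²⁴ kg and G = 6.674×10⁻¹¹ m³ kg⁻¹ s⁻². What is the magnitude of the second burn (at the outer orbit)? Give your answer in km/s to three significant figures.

μ = GM = 6.674×10⁻¹¹ × 5.972×10²⁴ = 3.986×10¹⁴ m³/s².
r₁ = 6951 km = 6.951×10⁶ m.
r₂ = 27130 km = 2.713×10⁷ m.
Transfer ellipse a_t = (r₁ + r₂)/2 = 1.704×10⁷ m.
At r₁: circular v_c1 = √(μ/r₁) = 7572 m/s; transfer-perigee v_p = √[μ(2/r₁ − 1/a_t)] = 9555 m/s.
At r₂: circular v_c2 = √(μ/r₂) = 3833 m/s; transfer-apogee v_a = √[μ(2/r₂ − 1/a_t)] = 2448 m/s.
Δv₂ = v_c2 − v_a = 1385 m/s.
= 1.385 km/s.

Δv ≈ 1.38 km/s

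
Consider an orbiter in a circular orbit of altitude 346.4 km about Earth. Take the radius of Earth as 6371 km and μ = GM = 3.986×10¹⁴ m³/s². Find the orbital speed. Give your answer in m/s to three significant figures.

v ≈ 7700 m/s

r = 6371 + 346.4 = 6717.4 km = 6.7174×10⁶ m.
For a circular orbit v = √(μ/r) = √(3.986×10¹⁴ / 6.717×10⁶) = √(5.934×10⁷) = 7703 m/s.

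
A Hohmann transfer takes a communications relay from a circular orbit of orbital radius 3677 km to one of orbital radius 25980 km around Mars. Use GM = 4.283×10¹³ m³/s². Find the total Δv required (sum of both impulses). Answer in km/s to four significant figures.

r₁ = 3677 km = 3.677×10⁶ m.
r₂ = 25980 km = 2.598×10⁷ m.
Transfer ellipse a_t = (r₁ + r₂)/2 = 1.483×10⁷ m.
At r₁: circular v_c1 = √(μ/r₁) = 3413 m/s; transfer-periapsis v_p = √[μ(2/r₁ − 1/a_t)] = 4518 m/s.
Δv₁ = v_p − v_c1 = 1105 m/s.
At r₂: circular v_c2 = √(μ/r₂) = 1284 m/s; transfer-apoapsis v_a = √[μ(2/r₂ − 1/a_t)] = 639.4 m/s.
Δv₂ = v_c2 − v_a = 644.6 m/s.
Total Δv = Δv₁ + Δv₂ = 1749 m/s = 1.749 km/s.

Δv_total ≈ 1.749 km/s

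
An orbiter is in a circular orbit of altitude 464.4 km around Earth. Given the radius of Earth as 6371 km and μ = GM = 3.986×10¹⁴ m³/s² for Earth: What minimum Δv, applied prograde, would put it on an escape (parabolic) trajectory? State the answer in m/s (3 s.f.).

r = 6371 + 464.4 = 6835.4 km = 6.8354×10⁶ m.
Circular speed v_c = √(μ/r) = 7636 m/s.
Escape speed v_esc = √(2μ/r) = √2 × v_c = 10800 m/s.
Δv = v_esc − v_c = 3163 m/s.

Δv ≈ 3160 m/s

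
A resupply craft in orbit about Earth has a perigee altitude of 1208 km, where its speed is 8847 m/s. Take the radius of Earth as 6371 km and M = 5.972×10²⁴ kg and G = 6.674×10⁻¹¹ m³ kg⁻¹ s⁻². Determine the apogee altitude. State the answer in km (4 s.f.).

apogee altitude ≈ 15670 km

μ = GM = 6.674×10⁻¹¹ × 5.972×10²⁴ = 3.986×10¹⁴ m³/s².
r_p = 6371 + 1208 = 7579.0 km = 7.579×10⁶ m.
Specific energy ε = v²/2 − μ/r = -1.345×10⁷ J/kg, so a = −μ/(2ε) = 1.481×10⁷ m.
The apsides satisfy r_p + r_a = 2a, so the apogee radius is 2a − r_p = 2.205×10⁷ m = 22045 km.
Apogee altitude = 22045 − 6371 = 15674 km.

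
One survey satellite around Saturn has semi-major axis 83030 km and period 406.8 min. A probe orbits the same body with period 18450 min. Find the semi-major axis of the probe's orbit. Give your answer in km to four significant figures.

a₂ ≈ 1.056×10⁶ km

Kepler's third law: a³ ∝ T², so a₂ = a₁ (T₂/T₁)^(2/3).
T₂/T₁ = 45.35, (T₂/T₁)^(2/3) = 12.72.
a₂ = 83030 × 12.72 = 1.056×10⁶ km.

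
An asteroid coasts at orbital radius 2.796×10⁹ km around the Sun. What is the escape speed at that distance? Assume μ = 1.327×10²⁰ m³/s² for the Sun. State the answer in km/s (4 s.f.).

v_esc ≈ 9.743 km/s

r = 2.796×10⁹ km = 2.796×10¹² m.
Escape speed v_esc = √(2μ/r) = √(2 × 1.327×10²⁰ / 2.796×10¹²) = √(9.492×10⁷) = 9743 m/s.
= 9.743 km/s.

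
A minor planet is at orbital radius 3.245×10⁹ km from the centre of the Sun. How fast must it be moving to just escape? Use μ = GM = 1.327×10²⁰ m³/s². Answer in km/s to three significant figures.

v_esc ≈ 9.04 km/s

r = 3.245×10⁹ km = 3.245×10¹² m.
Escape speed v_esc = √(2μ/r) = √(2 × 1.327×10²⁰ / 3.245×10¹²) = √(8.179×10⁷) = 9044 m/s.
= 9.044 km/s.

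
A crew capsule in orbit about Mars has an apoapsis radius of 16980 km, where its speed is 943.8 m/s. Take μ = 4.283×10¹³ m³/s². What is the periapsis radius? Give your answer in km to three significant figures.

periapsis radius ≈ 3640 km

r_a = 1.698×10⁷ m.
Specific energy ε = v²/2 − μ/r = -2.077×10⁶ J/kg, so a = −μ/(2ε) = 1.031×10⁷ m.
The apsides satisfy r_p + r_a = 2a, so the periapsis radius is 2a − r_a = 3.641×10⁶ m = 3641.1 km.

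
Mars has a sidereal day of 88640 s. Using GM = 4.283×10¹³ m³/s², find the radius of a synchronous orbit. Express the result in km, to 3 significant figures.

A synchronous orbit has period T, so by Kepler's third law a = (μT²/4π²)^(1/3).
μT²/4π² = 4.283×10¹³ × (8.864×10⁴)² / 39.48 = 8.524×10²¹ m³.
a = 2.043×10⁷ m = 20428 km.

r_sync ≈ 20400 km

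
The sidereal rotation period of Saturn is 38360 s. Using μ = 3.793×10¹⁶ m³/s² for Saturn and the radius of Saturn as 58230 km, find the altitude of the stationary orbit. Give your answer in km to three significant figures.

h_sync ≈ 54000 km

A synchronous orbit has period T, so by Kepler's third law a = (μT²/4π²)^(1/3).
μT²/4π² = 3.793×10¹⁶ × (3.836×10⁴)² / 39.48 = 1.414×10²⁴ m³.
a = 1.122×10⁸ m = 1.1223×10⁵ km.
Altitude h = a − R = 1.1223×10⁵ − 58230 = 54005 km.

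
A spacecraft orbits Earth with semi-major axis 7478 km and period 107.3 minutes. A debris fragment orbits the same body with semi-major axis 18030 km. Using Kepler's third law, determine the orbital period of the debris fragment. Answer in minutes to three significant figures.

T₂ ≈ 402 minutes

Kepler's third law: T² ∝ a³, so T₂ = T₁ (a₂/a₁)^(3/2).
a₂/a₁ = 2.411, (a₂/a₁)^(3/2) = 3.744.
T₂ = 107.3 × 3.744 = 401.7 minutes.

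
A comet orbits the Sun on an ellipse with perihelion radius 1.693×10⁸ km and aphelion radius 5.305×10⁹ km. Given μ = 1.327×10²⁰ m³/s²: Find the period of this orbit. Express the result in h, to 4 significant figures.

Semi-major axis a = (r_p + r_a)/2 = (1.6930×10⁸ + 5.3050×10⁹)/2 = 2.7372×10⁹ km = 2.737×10¹² m.
By Kepler's third law T = 2π√(a³/μ) = 2π × 3.931×10⁸ = 2.470×10⁹ s.
= 6.861×10⁵ h.

T ≈ 686100 h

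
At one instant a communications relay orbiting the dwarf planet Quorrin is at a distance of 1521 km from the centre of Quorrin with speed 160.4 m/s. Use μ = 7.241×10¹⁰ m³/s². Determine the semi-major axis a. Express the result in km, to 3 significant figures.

a ≈ 1040 km

r = 1.521×10⁶ m.
Vis-viva rearranged: 1/a = 2/r − v²/μ = 1.315×10⁻⁶ − 3.553×10⁻⁷ = 9.596×10⁻⁷ m⁻¹.
a = 1.042×10⁶ m = 1042.1 km.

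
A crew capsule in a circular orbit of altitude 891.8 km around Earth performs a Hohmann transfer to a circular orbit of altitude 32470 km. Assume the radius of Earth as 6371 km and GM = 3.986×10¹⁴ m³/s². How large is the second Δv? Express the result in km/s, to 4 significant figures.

Δv ≈ 1.405 km/s

r₁ = 6371 + 891.8 = 7262.8 km = 7.2628×10⁶ m.
r₂ = 6371 + 32470 = 38841 km = 3.8841×10⁷ m.
Transfer ellipse a_t = (r₁ + r₂)/2 = 2.305×10⁷ m.
At r₁: circular v_c1 = √(μ/r₁) = 7408 m/s; transfer-perigee v_p = √[μ(2/r₁ − 1/a_t)] = 9616 m/s.
At r₂: circular v_c2 = √(μ/r₂) = 3203 m/s; transfer-apogee v_a = √[μ(2/r₂ − 1/a_t)] = 1798 m/s.
Δv₂ = v_c2 − v_a = 1405 m/s.
= 1.405 km/s.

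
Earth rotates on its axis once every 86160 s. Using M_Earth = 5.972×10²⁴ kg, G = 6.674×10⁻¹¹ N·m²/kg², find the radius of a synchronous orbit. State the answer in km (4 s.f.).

μ = GM = 6.674×10⁻¹¹ × 5.972×10²⁴ = 3.986×10¹⁴ m³/s².
A synchronous orbit has period T, so by Kepler's third law a = (μT²/4π²)^(1/3).
μT²/4π² = 3.986×10¹⁴ × (8.616×10⁴)² / 39.48 = 7.495×10²² m³.
a = 4.216×10⁷ m = 42162 km.

r_sync ≈ 42160 km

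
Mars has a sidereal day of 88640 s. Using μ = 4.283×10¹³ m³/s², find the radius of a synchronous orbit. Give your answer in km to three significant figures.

r_sync ≈ 20400 km

A synchronous orbit has period T, so by Kepler's third law a = (μT²/4π²)^(1/3).
μT²/4π² = 4.283×10¹³ × (8.864×10⁴)² / 39.48 = 8.524×10²¹ m³.
a = 2.043×10⁷ m = 20428 km.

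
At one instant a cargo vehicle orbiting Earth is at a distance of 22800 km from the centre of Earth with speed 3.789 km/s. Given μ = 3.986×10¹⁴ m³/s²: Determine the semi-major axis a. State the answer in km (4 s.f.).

a ≈ 19340 km

r = 2.280×10⁷ m.
Specific orbital energy ε = v²/2 − μ/r = (3789)²/2 − 3.986×10¹⁴/2.280×10⁷ = -1.030×10⁷ J/kg.
Since ε = −μ/(2a), a = −μ/(2ε) = 1.934×10⁷ m = 19342 km.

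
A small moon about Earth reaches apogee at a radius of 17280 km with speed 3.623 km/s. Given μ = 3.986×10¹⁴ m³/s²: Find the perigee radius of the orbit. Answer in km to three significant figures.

r_a = 1.728×10⁷ m.
Specific energy ε = v²/2 − μ/r = -1.650×10⁷ J/kg, so a = −μ/(2ε) = 1.208×10⁷ m.
The apsides satisfy r_p + r_a = 2a, so the perigee radius is 2a − r_a = 6.872×10⁶ m = 6871.6 km.

perigee radius ≈ 6870 km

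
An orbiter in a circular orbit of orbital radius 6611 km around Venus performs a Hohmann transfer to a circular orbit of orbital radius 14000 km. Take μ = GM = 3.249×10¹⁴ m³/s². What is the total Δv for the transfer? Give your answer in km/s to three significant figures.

r₁ = 6611 km = 6.611×10⁶ m.
r₂ = 14000 km = 1.400×10⁷ m.
Transfer ellipse a_t = (r₁ + r₂)/2 = 1.031×10⁷ m.
At r₁: circular v_c1 = √(μ/r₁) = 7010 m/s; transfer-periapsis v_p = √[μ(2/r₁ − 1/a_t)] = 8171 m/s.
Δv₁ = v_p − v_c1 = 1161 m/s.
At r₂: circular v_c2 = √(μ/r₂) = 4817 m/s; transfer-apoapsis v_a = √[μ(2/r₂ − 1/a_t)] = 3858 m/s.
Δv₂ = v_c2 − v_a = 959.0 m/s.
Total Δv = Δv₁ + Δv₂ = 2119 m/s = 2.119 km/s.

Δv_total ≈ 2.12 km/s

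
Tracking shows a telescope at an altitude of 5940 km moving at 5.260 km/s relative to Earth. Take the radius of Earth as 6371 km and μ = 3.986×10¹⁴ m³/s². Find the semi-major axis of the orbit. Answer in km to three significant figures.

a ≈ 10700 km

r = 6371 + 5940 = 12311 km = 1.231×10⁷ m.
Specific orbital energy ε = v²/2 − μ/r = (5260)²/2 − 3.986×10¹⁴/1.231×10⁷ = -1.854×10⁷ J/kg.
Since ε = −μ/(2a), a = −μ/(2ε) = 1.075×10⁷ m = 10748 km.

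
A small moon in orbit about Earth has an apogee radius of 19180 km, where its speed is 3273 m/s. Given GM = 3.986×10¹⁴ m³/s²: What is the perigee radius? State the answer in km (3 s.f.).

perigee radius ≈ 6660 km

r_a = 1.918×10⁷ m.
Specific energy ε = v²/2 − μ/r = -1.543×10⁷ J/kg, so a = −μ/(2ε) = 1.292×10⁷ m.
The apsides satisfy r_p + r_a = 2a, so the perigee radius is 2a − r_a = 6.660×10⁶ m = 6659.8 km.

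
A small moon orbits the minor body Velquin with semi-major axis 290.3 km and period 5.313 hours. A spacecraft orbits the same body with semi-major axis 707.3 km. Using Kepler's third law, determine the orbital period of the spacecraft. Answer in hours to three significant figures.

T₂ ≈ 20.2 hours

Kepler's third law: T² ∝ a³, so T₂ = T₁ (a₂/a₁)^(3/2).
a₂/a₁ = 2.436, (a₂/a₁)^(3/2) = 3.803.
T₂ = 5.313 × 3.803 = 20.21 hours.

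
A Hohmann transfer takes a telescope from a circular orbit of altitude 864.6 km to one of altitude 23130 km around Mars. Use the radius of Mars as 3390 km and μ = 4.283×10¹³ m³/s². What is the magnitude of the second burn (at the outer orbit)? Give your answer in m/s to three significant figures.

Δv ≈ 603 m/s

r₁ = 3390 + 864.6 = 4254.6 km = 4.2546×10⁶ m.
r₂ = 3390 + 23130 = 26520 km = 2.6520×10⁷ m.
Transfer ellipse a_t = (r₁ + r₂)/2 = 1.539×10⁷ m.
At r₁: circular v_c1 = √(μ/r₁) = 3173 m/s; transfer-periapsis v_p = √[μ(2/r₁ − 1/a_t)] = 4165 m/s.
At r₂: circular v_c2 = √(μ/r₂) = 1271 m/s; transfer-apoapsis v_a = √[μ(2/r₂ − 1/a_t)] = 668.2 m/s.
Δv₂ = v_c2 − v_a = 602.6 m/s.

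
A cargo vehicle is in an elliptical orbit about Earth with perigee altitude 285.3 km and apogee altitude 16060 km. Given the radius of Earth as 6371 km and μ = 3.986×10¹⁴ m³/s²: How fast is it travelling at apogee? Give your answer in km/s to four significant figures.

r_p = 6371 + 285.3 = 6656.3 km = 6.6563×10⁶ m.
r_a = 6371 + 16060 = 22431 km = 2.2431×10⁷ m.
Semi-major axis a = (r_p + r_a)/2 = 14544 km = 1.454×10⁷ m.
Vis-viva: v² = μ(2/r − 1/a) = 3.986×10¹⁴ × (8.916×10⁻⁸ − 6.876×10⁻⁸) = 8.133×10⁶ m²/s².
v = 2852 m/s = 2.852 km/s.

v ≈ 2.852 km/s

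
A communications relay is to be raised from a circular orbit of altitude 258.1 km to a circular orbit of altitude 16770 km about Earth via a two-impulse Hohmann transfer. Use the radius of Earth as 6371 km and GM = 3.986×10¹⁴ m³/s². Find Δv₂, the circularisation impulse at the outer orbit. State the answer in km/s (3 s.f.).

Δv ≈ 1.38 km/s

r₁ = 6371 + 258.1 = 6629.1 km = 6.6291×10⁶ m.
r₂ = 6371 + 16770 = 23141 km = 2.3141×10⁷ m.
Transfer ellipse a_t = (r₁ + r₂)/2 = 1.489×10⁷ m.
At r₁: circular v_c1 = √(μ/r₁) = 7754 m/s; transfer-perigee v_p = √[μ(2/r₁ − 1/a_t)] = 9668 m/s.
At r₂: circular v_c2 = √(μ/r₂) = 4150 m/s; transfer-apogee v_a = √[μ(2/r₂ − 1/a_t)] = 2770 m/s.
Δv₂ = v_c2 − v_a = 1381 m/s.
= 1.381 km/s.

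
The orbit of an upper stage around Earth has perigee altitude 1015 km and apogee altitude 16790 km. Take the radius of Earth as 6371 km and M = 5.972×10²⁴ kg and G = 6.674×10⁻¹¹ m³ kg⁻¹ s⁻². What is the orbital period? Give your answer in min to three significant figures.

T ≈ 313 min

μ = GM = 6.674×10⁻¹¹ × 5.972×10²⁴ = 3.986×10¹⁴ m³/s².
r_p = 6371 + 1015 = 7386.0 km = 7.3860×10⁶ m.
r_a = 6371 + 16790 = 23161 km = 2.3161×10⁷ m.
Semi-major axis a = (r_p + r_a)/2 = (7386.0 + 23161)/2 = 15274 km = 1.527×10⁷ m.
By Kepler's third law T = 2π√(a³/μ) = 2π × 2.990×10³ = 1.879×10⁴ s.
= 313.1 min.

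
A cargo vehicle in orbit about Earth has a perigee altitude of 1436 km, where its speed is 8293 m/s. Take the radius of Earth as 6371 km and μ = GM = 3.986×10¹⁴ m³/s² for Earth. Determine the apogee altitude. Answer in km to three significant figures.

apogee altitude ≈ 9730 km

r_p = 6371 + 1436 = 7807.0 km = 7.807×10⁶ m.
Specific energy ε = v²/2 − μ/r = -1.667×10⁷ J/kg, so a = −μ/(2ε) = 1.196×10⁷ m.
The apsides satisfy r_p + r_a = 2a, so the apogee radius is 2a − r_p = 1.610×10⁷ m = 16104 km.
Apogee altitude = 16104 − 6371 = 9733.5 km.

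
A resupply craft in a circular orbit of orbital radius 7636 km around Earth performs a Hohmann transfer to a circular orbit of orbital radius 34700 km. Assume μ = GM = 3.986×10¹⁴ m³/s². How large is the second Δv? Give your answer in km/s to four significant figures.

Δv ≈ 1.354 km/s

r₁ = 7636 km = 7.636×10⁶ m.
r₂ = 34700 km = 3.470×10⁷ m.
Transfer ellipse a_t = (r₁ + r₂)/2 = 2.117×10⁷ m.
At r₁: circular v_c1 = √(μ/r₁) = 7225 m/s; transfer-perigee v_p = √[μ(2/r₁ − 1/a_t)] = 9250 m/s.
At r₂: circular v_c2 = √(μ/r₂) = 3389 m/s; transfer-apogee v_a = √[μ(2/r₂ − 1/a_t)] = 2036 m/s.
Δv₂ = v_c2 − v_a = 1354 m/s.
= 1.354 km/s.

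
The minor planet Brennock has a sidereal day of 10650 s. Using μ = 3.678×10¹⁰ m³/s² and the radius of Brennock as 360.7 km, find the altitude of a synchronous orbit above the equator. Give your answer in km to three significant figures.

A synchronous orbit has period T, so by Kepler's third law a = (μT²/4π²)^(1/3).
μT²/4π² = 3.678×10¹⁰ × (1.065×10⁴)² / 39.48 = 1.057×10¹⁷ m³.
a = 4.728×10⁵ m = 472.77 km.
Altitude h = a − R = 472.77 − 360.7 = 112.07 km.

h_sync ≈ 112 km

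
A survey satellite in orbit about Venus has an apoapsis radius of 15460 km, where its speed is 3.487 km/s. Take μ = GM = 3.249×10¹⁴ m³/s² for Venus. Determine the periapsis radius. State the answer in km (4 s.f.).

r_a = 1.546×10⁷ m.
Specific energy ε = v²/2 − μ/r = -1.494×10⁷ J/kg, so a = −μ/(2ε) = 1.088×10⁷ m.
The apsides satisfy r_p + r_a = 2a, so the periapsis radius is 2a − r_a = 6.293×10⁶ m = 6292.9 km.

periapsis radius ≈ 6293 km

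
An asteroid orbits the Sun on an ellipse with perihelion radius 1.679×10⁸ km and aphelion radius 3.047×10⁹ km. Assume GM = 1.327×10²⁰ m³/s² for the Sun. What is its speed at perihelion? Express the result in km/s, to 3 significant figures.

Semi-major axis a = (r_p + r_a)/2 = 1.6074×10⁹ km = 1.607×10¹² m.
Vis-viva: v² = μ(2/r − 1/a) = 1.327×10²⁰ × (1.191×10⁻¹¹ − 6.221×10⁻¹³) = 1.498×10⁹ m²/s².
v = 38710 m/s = 38.71 km/s.

v ≈ 38.7 km/s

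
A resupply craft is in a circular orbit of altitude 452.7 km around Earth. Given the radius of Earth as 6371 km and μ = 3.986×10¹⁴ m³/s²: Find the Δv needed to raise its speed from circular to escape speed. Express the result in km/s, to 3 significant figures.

r = 6371 + 452.7 = 6823.7 km = 6.8237×10⁶ m.
Circular speed v_c = √(μ/r) = 7643 m/s.
Escape speed v_esc = √(2μ/r) = √2 × v_c = 10810 m/s.
Δv = v_esc − v_c = 3166 m/s = 3.166 km/s.

Δv ≈ 3.17 km/s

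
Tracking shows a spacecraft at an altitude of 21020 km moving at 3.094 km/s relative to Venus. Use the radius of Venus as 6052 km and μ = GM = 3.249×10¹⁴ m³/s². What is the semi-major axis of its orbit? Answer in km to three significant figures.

r = 6052 + 21020 = 27072 km = 2.707×10⁷ m.
Vis-viva rearranged: 1/a = 2/r − v²/μ = 7.388×10⁻⁸ − 2.946×10⁻⁸ = 4.441×10⁻⁸ m⁻¹.
a = 2.252×10⁷ m = 22516 km.

a ≈ 22500 km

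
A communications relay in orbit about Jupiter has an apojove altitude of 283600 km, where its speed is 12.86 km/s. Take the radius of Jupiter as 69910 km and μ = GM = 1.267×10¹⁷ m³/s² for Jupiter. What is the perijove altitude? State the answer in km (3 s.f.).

r_a = 69910 + 283600 = 3.5351×10⁵ km = 3.535×10⁸ m.
Specific energy ε = v²/2 − μ/r = -2.757×10⁸ J/kg, so a = −μ/(2ε) = 2.298×10⁸ m.
The apsides satisfy r_p + r_a = 2a, so the perijove radius is 2a − r_a = 1.060×10⁸ m = 1.0602×10⁵ km.
Perijove altitude = 1.0602×10⁵ − 69910 = 36111 km.

perijove altitude ≈ 36100 km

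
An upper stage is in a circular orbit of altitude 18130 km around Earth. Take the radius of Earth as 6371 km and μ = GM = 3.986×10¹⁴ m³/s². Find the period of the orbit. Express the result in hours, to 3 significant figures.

T ≈ 10.6 hours

r = 6371 + 18130 = 24501 km = 2.4501×10⁷ m.
Kepler's third law: T = 2π√(r³/μ) = 2π√((2.450×10⁷)³ / 3.986×10¹⁴).
r³/μ = 3.690×10⁷ s², so T = 2π × 6.074×10³ = 3.817×10⁴ s.
Converting: 3.817×10⁴ s ÷ 3600 = 10.60 hours.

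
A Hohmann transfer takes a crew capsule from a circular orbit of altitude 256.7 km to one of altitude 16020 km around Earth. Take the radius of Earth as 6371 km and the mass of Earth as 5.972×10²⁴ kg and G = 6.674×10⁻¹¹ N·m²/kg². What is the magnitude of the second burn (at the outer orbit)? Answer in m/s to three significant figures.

Δv ≈ 1370 m/s

μ = GM = 6.674×10⁻¹¹ × 5.972×10²⁴ = 3.986×10¹⁴ m³/s².
r₁ = 6371 + 256.7 = 6627.7 km = 6.6277×10⁶ m.
r₂ = 6371 + 16020 = 22391 km = 2.2391×10⁷ m.
Transfer ellipse a_t = (r₁ + r₂)/2 = 1.451×10⁷ m.
At r₁: circular v_c1 = √(μ/r₁) = 7755 m/s; transfer-perigee v_p = √[μ(2/r₁ − 1/a_t)] = 9634 m/s.
At r₂: circular v_c2 = √(μ/r₂) = 4219 m/s; transfer-apogee v_a = √[μ(2/r₂ − 1/a_t)] = 2852 m/s.
Δv₂ = v_c2 − v_a = 1368 m/s.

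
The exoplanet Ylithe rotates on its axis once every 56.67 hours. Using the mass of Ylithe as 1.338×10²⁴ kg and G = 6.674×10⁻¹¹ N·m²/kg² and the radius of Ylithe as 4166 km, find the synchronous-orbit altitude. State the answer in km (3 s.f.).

h_sync ≈ 41300 km

μ = GM = 6.674×10⁻¹¹ × 1.338×10²⁴ = 8.930×10¹³ m³/s².
T = 56.67 hours = 2.040×10⁵ s.
A synchronous orbit has period T, so by Kepler's third law a = (μT²/4π²)^(1/3).
μT²/4π² = 8.930×10¹³ × (2.040×10⁵)² / 39.48 = 9.414×10²² m³.
a = 4.549×10⁷ m = 45492 km.
Altitude h = a − R = 45492 − 4166 = 41326 km.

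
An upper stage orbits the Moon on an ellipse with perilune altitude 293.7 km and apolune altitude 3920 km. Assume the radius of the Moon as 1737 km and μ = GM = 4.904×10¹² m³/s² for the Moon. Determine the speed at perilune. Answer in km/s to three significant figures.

r_p = 1737 + 293.7 = 2030.7 km = 2.0307×10⁶ m.
r_a = 1737 + 3920 = 5657.0 km = 5.6570×10⁶ m.
Semi-major axis a = (r_p + r_a)/2 = 3843.8 km = 3.844×10⁶ m.
Vis-viva: v² = μ(2/r − 1/a) = 4.904×10¹² × (9.849×10⁻⁷ − 2.602×10⁻⁷) = 3.554×10⁶ m²/s².
v = 1885 m/s = 1.885 km/s.

v ≈ 1.89 km/s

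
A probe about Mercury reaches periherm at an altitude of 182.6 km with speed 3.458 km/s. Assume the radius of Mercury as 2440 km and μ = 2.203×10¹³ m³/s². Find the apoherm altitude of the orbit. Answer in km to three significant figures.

r_p = 2440 + 182.6 = 2622.6 km = 2.623×10⁶ m.
Specific energy ε = v²/2 − μ/r = -2.421×10⁶ J/kg, so a = −μ/(2ε) = 4.549×10⁶ m.
The apsides satisfy r_p + r_a = 2a, so the apoherm radius is 2a − r_p = 6.476×10⁶ m = 6476.3 km.
Apoherm altitude = 6476.3 − 2440 = 4036.3 km.

apoherm altitude ≈ 4040 km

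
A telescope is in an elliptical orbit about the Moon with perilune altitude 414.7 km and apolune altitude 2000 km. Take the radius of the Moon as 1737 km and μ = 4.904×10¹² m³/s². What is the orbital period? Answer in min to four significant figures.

T ≈ 238.9 min

r_p = 1737 + 414.7 = 2151.7 km = 2.1517×10⁶ m.
r_a = 1737 + 2000 = 3737.0 km = 3.7370×10⁶ m.
Semi-major axis a = (r_p + r_a)/2 = (2151.7 + 3737.0)/2 = 2944.3 km = 2.944×10⁶ m.
By Kepler's third law T = 2π√(a³/μ) = 2π × 2.281×10³ = 1.433×10⁴ s.
= 238.9 min.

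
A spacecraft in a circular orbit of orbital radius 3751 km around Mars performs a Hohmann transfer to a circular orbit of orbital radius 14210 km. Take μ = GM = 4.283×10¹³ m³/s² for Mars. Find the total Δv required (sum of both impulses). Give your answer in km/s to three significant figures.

Δv_total ≈ 1.49 km/s

r₁ = 3751 km = 3.751×10⁶ m.
r₂ = 14210 km = 1.421×10⁷ m.
Transfer ellipse a_t = (r₁ + r₂)/2 = 8.980×10⁶ m.
At r₁: circular v_c1 = √(μ/r₁) = 3379 m/s; transfer-periapsis v_p = √[μ(2/r₁ − 1/a_t)] = 4251 m/s.
Δv₁ = v_p − v_c1 = 871.5 m/s.
At r₂: circular v_c2 = √(μ/r₂) = 1736 m/s; transfer-apoapsis v_a = √[μ(2/r₂ − 1/a_t)] = 1122 m/s.
Δv₂ = v_c2 − v_a = 614.1 m/s.
Total Δv = Δv₁ + Δv₂ = 1486 m/s = 1.486 km/s.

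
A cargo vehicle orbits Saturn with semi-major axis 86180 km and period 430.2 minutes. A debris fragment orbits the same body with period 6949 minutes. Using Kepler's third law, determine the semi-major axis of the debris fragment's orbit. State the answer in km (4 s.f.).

Kepler's third law: a³ ∝ T², so a₂ = a₁ (T₂/T₁)^(2/3).
T₂/T₁ = 16.15, (T₂/T₁)^(2/3) = 6.390.
a₂ = 86180 × 6.390 = 5.507×10⁵ km.

a₂ ≈ 5.507×10⁵ km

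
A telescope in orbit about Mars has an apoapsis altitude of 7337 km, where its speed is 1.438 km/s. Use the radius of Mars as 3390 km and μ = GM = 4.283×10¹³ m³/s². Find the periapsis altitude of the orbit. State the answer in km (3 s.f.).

periapsis altitude ≈ 358 km

r_a = 3390 + 7337 = 10727 km = 1.073×10⁷ m.
Specific energy ε = v²/2 − μ/r = -2.959×10⁶ J/kg, so a = −μ/(2ε) = 7.238×10⁶ m.
The apsides satisfy r_p + r_a = 2a, so the periapsis radius is 2a − r_a = 3.748×10⁶ m = 3748.4 km.
Periapsis altitude = 3748.4 − 3390 = 358.43 km.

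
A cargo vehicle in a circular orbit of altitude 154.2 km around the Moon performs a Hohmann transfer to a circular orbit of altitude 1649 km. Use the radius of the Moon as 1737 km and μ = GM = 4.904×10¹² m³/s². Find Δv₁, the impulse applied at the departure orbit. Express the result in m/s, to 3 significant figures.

r₁ = 1737 + 154.2 = 1891.2 km = 1.8912×10⁶ m.
r₂ = 1737 + 1649 = 3386.0 km = 3.3860×10⁶ m.
Transfer ellipse a_t = (r₁ + r₂)/2 = 2.639×10⁶ m.
At r₁: circular v_c1 = √(μ/r₁) = 1610 m/s; transfer-perilune v_p = √[μ(2/r₁ − 1/a_t)] = 1824 m/s.
Δv₁ = v_p − v_c1 = 213.9 m/s.

Δv ≈ 214 m/s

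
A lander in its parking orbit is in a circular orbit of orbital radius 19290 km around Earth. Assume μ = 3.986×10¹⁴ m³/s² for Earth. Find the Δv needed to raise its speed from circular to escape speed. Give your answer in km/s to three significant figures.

Δv ≈ 1.88 km/s

r = 19290 km = 1.929×10⁷ m.
Circular speed v_c = √(μ/r) = 4546 m/s.
Escape speed v_esc = √(2μ/r) = √2 × v_c = 6429 m/s.
Δv = v_esc − v_c = 1883 m/s = 1.883 km/s.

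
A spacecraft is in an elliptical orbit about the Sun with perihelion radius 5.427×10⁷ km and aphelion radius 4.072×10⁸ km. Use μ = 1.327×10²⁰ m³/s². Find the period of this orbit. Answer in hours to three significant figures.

Semi-major axis a = (r_p + r_a)/2 = (5.4270×10⁷ + 4.0720×10⁸)/2 = 2.3074×10⁸ km = 2.307×10¹¹ m.
By Kepler's third law T = 2π√(a³/μ) = 2π × 9.621×10⁶ = 6.045×10⁷ s.
= 16790 hours.

T ≈ 16800 hours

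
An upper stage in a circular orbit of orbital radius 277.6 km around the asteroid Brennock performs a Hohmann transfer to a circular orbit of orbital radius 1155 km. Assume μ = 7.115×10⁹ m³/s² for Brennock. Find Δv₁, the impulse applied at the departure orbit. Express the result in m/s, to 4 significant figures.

r₁ = 277.6 km = 2.776×10⁵ m.
r₂ = 1155 km = 1.155×10⁶ m.
Transfer ellipse a_t = (r₁ + r₂)/2 = 7.163×10⁵ m.
At r₁: circular v_c1 = √(μ/r₁) = 160.1 m/s; transfer-periapsis v_p = √[μ(2/r₁ − 1/a_t)] = 203.3 m/s.
Δv₁ = v_p − v_c1 = 43.20 m/s.

Δv ≈ 43.20 m/s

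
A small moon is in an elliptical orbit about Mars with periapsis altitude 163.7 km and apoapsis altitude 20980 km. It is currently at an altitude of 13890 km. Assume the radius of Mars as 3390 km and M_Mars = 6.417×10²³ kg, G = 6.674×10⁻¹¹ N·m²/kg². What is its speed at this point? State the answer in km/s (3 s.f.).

μ = GM = 6.674×10⁻¹¹ × 6.417×10²³ = 4.283×10¹³ m³/s².
r_p = 3390 + 163.7 = 3553.7 km = 3.5537×10⁶ m.
r_a = 3390 + 20980 = 24370 km = 2.4370×10⁷ m.
r = 3390 + 13890 = 17280 km = 1.728×10⁷ m.
Semi-major axis a = (r_p + r_a)/2 = 13962 km = 1.396×10⁷ m.
Vis-viva: v² = μ(2/r − 1/a) = 4.283×10¹³ × (1.157×10⁻⁷ − 7.162×10⁻⁸) = 1.889×10⁶ m²/s².
v = 1375 m/s = 1.375 km/s.

v ≈ 1.37 km/s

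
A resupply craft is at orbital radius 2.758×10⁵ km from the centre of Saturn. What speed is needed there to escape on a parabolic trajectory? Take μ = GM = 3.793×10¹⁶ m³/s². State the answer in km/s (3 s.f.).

v_esc ≈ 16.6 km/s

r = 2.758×10⁵ km = 2.758×10⁸ m.
Escape speed v_esc = √(2μ/r) = √(2 × 3.793×10¹⁶ / 2.758×10⁸) = √(2.751×10⁸) = 16580 m/s.
= 16.58 km/s.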